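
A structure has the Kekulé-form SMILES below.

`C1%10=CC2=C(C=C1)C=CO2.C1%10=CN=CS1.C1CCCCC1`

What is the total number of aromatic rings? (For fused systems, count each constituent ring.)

The SMILES encodes a six-membered carbon ring with three alternating C=C double bonds, fused to a five-membered ring containing one oxygen and two C=C double bonds; a five-membered ring with a sulfur at position 1 and a nitrogen at position 3 (in a C=N bond), with two double bonds; a six-membered saturated carbon ring.
The fused 6/5-membered bicyclic (with one oxygen) is a single π system with 9 sp² atoms and 10 π electrons from ring double bonds plus a heteroatom lone pair. 10 = 4(2)+2, so the system is aromatic and both rings count as aromatic (benzofuran).
The 5-membered ring with one sulfur and one =N– is fully conjugated (every ring atom contributes a p orbital); 2 ring double bonds (4 π electrons) plus a heteroatom lone pair (2) give 6 π electrons. That satisfies 4n+2 with n=1, so it is aromatic (thiazole).
The 6-membered ring has only sp³ atoms, so it is not fully conjugated — not aromatic (cyclohexane).
3 of the 4 rings are aromatic. Total: 3.

3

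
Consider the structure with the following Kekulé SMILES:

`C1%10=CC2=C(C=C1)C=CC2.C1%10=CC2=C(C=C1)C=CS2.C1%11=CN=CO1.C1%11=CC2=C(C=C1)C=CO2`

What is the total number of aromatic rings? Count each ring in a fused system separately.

The SMILES encodes a six-membered carbon ring with three alternating C=C double bonds, fused to a five-membered carbon ring containing one C=C double bond and one sp³ carbon; a six-membered carbon ring with three alternating C=C double bonds, fused to a five-membered ring containing one sulfur and two C=C double bonds; a five-membered ring with an oxygen at position 1 and a nitrogen at position 3 (in a C=N bond), with two double bonds; a six-membered carbon ring with three alternating C=C double bonds, fused to a five-membered ring containing one oxygen and two C=C double bonds.
The 6-membered ring is planar and fully conjugated; 3 ring double bonds give 6 π electrons. Since 6 = 4n+2 (n=1), it is aromatic (benzene ring).
The 5-membered ring has one sp³ carbon, so it is not fully conjugated — not aromatic (cyclopentene ring).
The fused 6/5-membered bicyclic (with one sulfur) is a single π system with 9 sp² atoms and 10 π electrons from ring double bonds plus a heteroatom lone pair. 10 = 4(2)+2, so the system is aromatic and both rings count as aromatic (benzothiophene).
The 5-membered ring with one oxygen and one =N– is planar and fully conjugated; 2 ring double bonds (4 π electrons) plus a heteroatom lone pair (2) give 6 π electrons. That satisfies 4n+2 with n=1, so it is aromatic (oxazole).
The fused 6/5-membered bicyclic (with one oxygen) is a single π system with 9 sp² atoms and 10 π electrons from ring double bonds plus a heteroatom lone pair. 10 = 4(2)+2, so the system is aromatic and both rings count as aromatic (benzofuran).
6 of the 7 rings are aromatic. Total: 6.

6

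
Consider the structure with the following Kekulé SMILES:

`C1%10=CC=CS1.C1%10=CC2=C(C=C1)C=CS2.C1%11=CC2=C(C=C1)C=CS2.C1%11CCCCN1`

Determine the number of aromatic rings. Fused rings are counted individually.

5

The SMILES encodes a five-membered ring of four carbons and one sulfur, with two C=C double bonds; a six-membered carbon ring with three alternating C=C double bonds, fused to a five-membered ring containing one sulfur and two C=C double bonds; a six-membered carbon ring with three alternating C=C double bonds, fused to a five-membered ring containing one sulfur and two C=C double bonds; a six-membered saturated ring of five carbons and one N–H nitrogen.
The 5-membered ring with one sulfur is planar and fully conjugated; 2 ring double bonds (4 π electrons) plus a heteroatom lone pair (2) give 6 π electrons. Since 6 = 4n+2 (n=1), it is aromatic (thiophene).
The fused 6/5-membered bicyclic (with one sulfur) is a single π system with 9 sp² atoms and 10 π electrons from ring double bonds plus a heteroatom lone pair. 10 = 4(2)+2, so the system is aromatic and both rings count as aromatic (benzothiophene).
The fused 6/5-membered bicyclic (with one sulfur) is a single π system with 9 sp² atoms and 10 π electrons from ring double bonds plus a heteroatom lone pair. 10 = 4(2)+2, so the system is aromatic and both rings count as aromatic (benzothiophene).
The 6-membered ring with one N–H has only sp³ atoms, so it is not fully conjugated — not aromatic (piperidine).
5 of the 6 rings are aromatic. Total: 5.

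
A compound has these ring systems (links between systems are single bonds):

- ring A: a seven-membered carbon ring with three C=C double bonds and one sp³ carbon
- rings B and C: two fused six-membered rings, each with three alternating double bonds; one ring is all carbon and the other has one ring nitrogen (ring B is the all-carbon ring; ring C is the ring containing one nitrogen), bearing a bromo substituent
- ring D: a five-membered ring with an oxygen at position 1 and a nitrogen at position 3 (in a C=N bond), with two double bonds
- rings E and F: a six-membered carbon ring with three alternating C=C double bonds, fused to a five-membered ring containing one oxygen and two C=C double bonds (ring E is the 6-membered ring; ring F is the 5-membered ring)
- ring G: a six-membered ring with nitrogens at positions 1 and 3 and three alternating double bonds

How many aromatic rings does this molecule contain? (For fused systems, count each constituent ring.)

Ring A has one sp³ carbon, so it is not fully conjugated — not aromatic (cycloheptatriene).
Rings B and C form a fused bicyclic system (with one nitrogen) with 10 sp² atoms and 10 π electrons from ring double bonds. 10 = 4(2)+2, so the system is aromatic and both rings count as aromatic (quinoline).
Ring D is planar and fully conjugated; 2 ring double bonds (4 π electrons) plus a heteroatom lone pair (2) give 6 π electrons. Since 6 = 4n+2 (n=1), ring D is aromatic (oxazole).
Rings E and F form a fused bicyclic system (with one oxygen) with 9 sp² atoms and 10 π electrons from ring double bonds plus a heteroatom lone pair. 10 = 4(2)+2, so the system is aromatic and both rings count as aromatic (benzofuran).
Ring G is fully conjugated (every ring atom contributes a p orbital); 3 ring double bonds give 6 π electrons. That satisfies 4n+2 with n=1, so ring G is aromatic (pyrimidine).
Aromatic: B, C, D, E, F, G. Total: 6.

6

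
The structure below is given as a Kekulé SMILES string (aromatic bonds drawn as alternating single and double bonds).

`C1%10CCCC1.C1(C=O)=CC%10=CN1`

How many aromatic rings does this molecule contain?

The SMILES encodes a five-membered saturated carbon ring; a five-membered ring of four carbons and one nitrogen bearing a hydrogen, with two C=C double bonds.
The 5-membered ring has only sp³ atoms, so it is not fully conjugated — not aromatic (cyclopentane).
The 5-membered ring with one N–H is fully conjugated (every ring atom contributes a p orbital); 2 ring double bonds (4 π electrons) plus a heteroatom lone pair (2) give 6 π electrons. 6 = 4(1)+2, so it is aromatic (pyrrole).
1 of the 2 rings is aromatic. Total: 1.

1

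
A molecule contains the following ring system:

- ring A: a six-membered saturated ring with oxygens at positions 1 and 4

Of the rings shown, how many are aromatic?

Ring A has only sp³ atoms, so it is not fully conjugated — not aromatic (1,4-dioxane).

0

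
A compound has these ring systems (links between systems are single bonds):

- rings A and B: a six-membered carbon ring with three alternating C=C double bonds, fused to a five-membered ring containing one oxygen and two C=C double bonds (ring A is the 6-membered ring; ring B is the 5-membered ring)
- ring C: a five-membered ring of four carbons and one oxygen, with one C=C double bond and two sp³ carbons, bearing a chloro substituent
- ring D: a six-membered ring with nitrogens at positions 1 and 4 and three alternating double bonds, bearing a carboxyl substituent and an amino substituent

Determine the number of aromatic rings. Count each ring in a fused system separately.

Rings A and B form a fused bicyclic system (with one oxygen) with 9 sp² atoms and 10 π electrons from ring double bonds plus a heteroatom lone pair. 10 = 4(2)+2, so the system is aromatic and both rings count as aromatic (benzofuran).
Ring C has two sp³ carbons, so it is not fully conjugated — not aromatic (2,3-dihydrofuran).
Ring D is planar and fully conjugated; 3 ring double bonds give 6 π electrons. Since 6 = 4n+2 (n=1), ring D is aromatic (pyrazine).
Aromatic: A, B, D. Total: 3.

3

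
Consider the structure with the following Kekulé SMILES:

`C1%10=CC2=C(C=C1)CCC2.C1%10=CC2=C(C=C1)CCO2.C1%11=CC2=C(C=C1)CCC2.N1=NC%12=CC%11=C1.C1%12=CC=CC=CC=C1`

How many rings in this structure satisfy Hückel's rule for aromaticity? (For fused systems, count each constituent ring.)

4

The SMILES encodes a six-membered carbon ring with three alternating C=C double bonds, fused to a saturated five-membered carbon ring; a six-membered carbon ring with three alternating C=C double bonds, fused to a five-membered ring containing one oxygen and two sp³ carbons; a six-membered carbon ring with three alternating C=C double bonds, fused to a saturated five-membered carbon ring; a six-membered ring with two adjacent nitrogens and three alternating double bonds; an eight-membered carbon ring with four alternating C=C double bonds.
The 6-membered ring is fully conjugated (every ring atom contributes a p orbital); 3 ring double bonds give 6 π electrons. 6 = 4(1)+2, so it is aromatic (benzene ring).
The 5-membered ring has three sp³ carbons, so it is not fully conjugated — not aromatic (cyclopentane ring).
The second 6-membered ring is planar and fully conjugated; 3 ring double bonds give 6 π electrons. That satisfies 4n+2 with n=1, so it is aromatic (benzene ring).
The 5-membered ring with one oxygen has two sp³ carbons, so it is not fully conjugated — not aromatic (oxolane ring).
The third 6-membered ring has a continuous p-orbital overlap around the ring; 3 ring double bonds give 6 π electrons. That satisfies 4n+2 with n=1, so it is aromatic (benzene ring).
The second 5-membered ring has three sp³ carbons, so it is not fully conjugated — not aromatic (cyclopentane ring).
The 6-membered ring with two nitrogens (1,2) has a continuous p-orbital overlap around the ring; 3 ring double bonds give 6 π electrons. 6 = 4(1)+2, so it is aromatic (pyridazine).
The 8-membered ring has only sp² ring atoms; a planar conformation would have a fully conjugated π system of 8 electrons. But 8 = 4(2), which is 4n not 4n+2, so it is not aromatic (cyclooctatetraene) — cyclooctatetraene distorts into a non-planar tub to avoid antiaromaticity.
4 of the 8 rings are aromatic. Total: 4.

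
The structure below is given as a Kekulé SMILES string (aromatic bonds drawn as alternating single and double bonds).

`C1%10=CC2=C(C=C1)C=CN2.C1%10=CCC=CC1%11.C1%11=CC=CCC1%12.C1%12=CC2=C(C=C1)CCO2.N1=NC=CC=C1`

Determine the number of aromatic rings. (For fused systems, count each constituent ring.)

4

The SMILES encodes a six-membered carbon ring with three alternating C=C double bonds, fused to a five-membered ring containing one N–H nitrogen and two C=C double bonds; a six-membered carbon ring with two isolated C=C double bonds and two sp³ carbons; a six-membered carbon ring with two conjugated C=C double bonds and two sp³ carbons; a six-membered carbon ring with three alternating C=C double bonds, fused to a five-membered ring containing one oxygen and two sp³ carbons; a six-membered ring with two adjacent nitrogens and three alternating double bonds.
The fused 6/5-membered bicyclic (with one N–H) is a single π system with 9 sp² atoms and 10 π electrons from ring double bonds plus a heteroatom lone pair. 10 = 4(2)+2, so the system is aromatic and both rings count as aromatic (indole).
The 6-membered ring has two sp³ carbons, so it is not fully conjugated — not aromatic (1,4-cyclohexadiene).
The second 6-membered ring has two sp³ carbons, so it is not fully conjugated — not aromatic (1,3-cyclohexadiene).
The third 6-membered ring is fully conjugated (every ring atom contributes a p orbital); 3 ring double bonds give 6 π electrons. 6 = 4(1)+2, so it is aromatic (benzene ring).
The 5-membered ring with one oxygen has two sp³ carbons, so it is not fully conjugated — not aromatic (oxolane ring).
The 6-membered ring with two nitrogens (1,2) is planar and fully conjugated; 3 ring double bonds give 6 π electrons. Since 6 = 4n+2 (n=1), it is aromatic (pyridazine).
4 of the 7 rings are aromatic. Total: 4.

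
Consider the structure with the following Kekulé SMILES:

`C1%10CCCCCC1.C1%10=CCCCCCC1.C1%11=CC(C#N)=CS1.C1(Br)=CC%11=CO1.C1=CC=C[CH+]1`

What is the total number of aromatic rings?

The SMILES encodes a seven-membered saturated carbon ring; an eight-membered carbon ring with one C=C double bond; a five-membered ring of four carbons and one sulfur, with two C=C double bonds; a five-membered ring of four carbons and one oxygen, with two C=C double bonds; a five-membered all-carbon ring bearing a positive charge on one carbon, with two C=C double bonds.
The 7-membered ring has only sp³ atoms, so it is not fully conjugated — not aromatic (cycloheptane).
The 8-membered ring has six sp³ carbons, so it is not fully conjugated — not aromatic (cyclooctene).
The 5-membered ring with one sulfur has a continuous p-orbital overlap around the ring; 2 ring double bonds (4 π electrons) plus a heteroatom lone pair (2) give 6 π electrons. Since 6 = 4n+2 (n=1), it is aromatic (thiophene).
The 5-membered ring with one oxygen has a continuous p-orbital overlap around the ring; 2 ring double bonds (4 π electrons) plus a heteroatom lone pair (2) give 6 π electrons. That satisfies 4n+2 with n=1, so it is aromatic (furan).
The 5-membered ring has only sp² ring atoms; a planar conformation would have a fully conjugated π system of 4 electrons. But 4 = 4(1), which is 4n not 4n+2, so it is not aromatic (cyclopentadienyl cation).
2 of the 5 rings are aromatic. Total: 2.

2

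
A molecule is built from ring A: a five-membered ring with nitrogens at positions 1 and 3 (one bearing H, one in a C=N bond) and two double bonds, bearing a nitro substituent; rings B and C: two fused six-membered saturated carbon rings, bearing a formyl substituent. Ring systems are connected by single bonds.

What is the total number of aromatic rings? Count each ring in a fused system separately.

Ring A is planar and fully conjugated; 2 ring double bonds (4 π electrons) plus a heteroatom lone pair (2) give 6 π electrons. 6 = 4(1)+2, so ring A is aromatic (imidazole).
Ring B has only sp³ atoms, so it is not fully conjugated — not aromatic (cyclohexane ring).
Ring C has only sp³ atoms, so it is not fully conjugated — not aromatic (cyclohexane ring).
Aromatic: A. Total: 1.

1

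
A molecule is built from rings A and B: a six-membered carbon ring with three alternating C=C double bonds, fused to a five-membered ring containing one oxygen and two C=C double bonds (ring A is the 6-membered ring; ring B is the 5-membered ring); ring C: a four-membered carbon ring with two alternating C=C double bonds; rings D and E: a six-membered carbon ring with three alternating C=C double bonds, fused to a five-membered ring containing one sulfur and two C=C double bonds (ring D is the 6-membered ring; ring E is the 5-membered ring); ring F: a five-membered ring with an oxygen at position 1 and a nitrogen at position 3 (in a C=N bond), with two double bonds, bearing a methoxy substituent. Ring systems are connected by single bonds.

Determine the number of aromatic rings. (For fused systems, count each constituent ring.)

Rings A and B form a fused bicyclic system (with one oxygen) with 9 sp² atoms and 10 π electrons from ring double bonds plus a heteroatom lone pair. 10 = 4(2)+2, so the system is aromatic and both rings count as aromatic (benzofuran).
Ring C has only sp² ring atoms; a planar conformation would have a fully conjugated π system of 4 electrons. But 4 = 4(1), which is 4n not 4n+2, so ring C is not aromatic (cyclobutadiene) — cyclobutadiene is antiaromatic and distorts to a rectangle.
Rings D and E form a fused bicyclic system (with one sulfur) with 9 sp² atoms and 10 π electrons from ring double bonds plus a heteroatom lone pair. 10 = 4(2)+2, so the system is aromatic and both rings count as aromatic (benzothiophene).
Ring F is planar and fully conjugated; 2 ring double bonds (4 π electrons) plus a heteroatom lone pair (2) give 6 π electrons. Since 6 = 4n+2 (n=1), ring F is aromatic (oxazole).
Aromatic: A, B, D, E, F. Total: 5.

5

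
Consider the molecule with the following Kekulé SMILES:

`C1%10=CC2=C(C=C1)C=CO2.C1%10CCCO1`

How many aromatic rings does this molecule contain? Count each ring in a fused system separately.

2

The SMILES encodes a six-membered carbon ring with three alternating C=C double bonds, fused to a five-membered ring containing one oxygen and two C=C double bonds; a five-membered saturated ring of four carbons and one oxygen.
The fused 6/5-membered bicyclic (with one oxygen) is a single π system with 9 sp² atoms and 10 π electrons from ring double bonds plus a heteroatom lone pair. 10 = 4(2)+2, so the system is aromatic and both rings count as aromatic (benzofuran).
The 5-membered ring with one oxygen has only sp³ atoms, so it is not fully conjugated — not aromatic (tetrahydrofuran).
2 of the 3 rings are aromatic. Total: 2.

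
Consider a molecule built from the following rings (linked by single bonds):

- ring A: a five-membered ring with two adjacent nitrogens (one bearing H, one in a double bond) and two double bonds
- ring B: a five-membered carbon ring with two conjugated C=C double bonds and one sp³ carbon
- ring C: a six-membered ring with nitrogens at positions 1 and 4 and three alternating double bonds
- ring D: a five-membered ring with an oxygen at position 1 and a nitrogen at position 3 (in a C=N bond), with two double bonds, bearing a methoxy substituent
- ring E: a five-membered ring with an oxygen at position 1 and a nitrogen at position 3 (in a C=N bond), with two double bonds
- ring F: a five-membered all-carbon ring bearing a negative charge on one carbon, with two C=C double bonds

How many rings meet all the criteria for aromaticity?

5

Ring A is planar and fully conjugated; 2 ring double bonds (4 π electrons) plus a heteroatom lone pair (2) give 6 π electrons. That satisfies 4n+2 with n=1, so ring A is aromatic (pyrazole).
Ring B has one sp³ carbon, so it is not fully conjugated — not aromatic (cyclopentadiene).
Ring C is planar and fully conjugated; 3 ring double bonds give 6 π electrons. Since 6 = 4n+2 (n=1), ring C is aromatic (pyrazine).
Ring D is planar and fully conjugated; 2 ring double bonds (4 π electrons) plus a heteroatom lone pair (2) give 6 π electrons. Since 6 = 4n+2 (n=1), ring D is aromatic (oxazole).
Ring E is planar and fully conjugated; 2 ring double bonds (4 π electrons) plus a heteroatom lone pair (2) give 6 π electrons. 6 = 4(1)+2, so ring E is aromatic (oxazole).
Ring F has a continuous p-orbital overlap around the ring; 2 ring double bonds (4 π electrons) plus the carbanion lone pair (2) give 6 π electrons. Since 6 = 4n+2 (n=1), ring F is aromatic (cyclopentadienyl anion).
Aromatic: A, C, D, E, F. Total: 5.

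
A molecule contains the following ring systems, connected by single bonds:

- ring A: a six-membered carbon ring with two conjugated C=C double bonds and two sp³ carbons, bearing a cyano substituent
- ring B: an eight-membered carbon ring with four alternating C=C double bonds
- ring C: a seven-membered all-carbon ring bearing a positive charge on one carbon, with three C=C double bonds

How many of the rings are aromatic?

Ring A has two sp³ carbons, so it is not fully conjugated — not aromatic (1,3-cyclohexadiene).
Ring B has only sp² ring atoms; a planar conformation would have a fully conjugated π system of 8 electrons. But 8 = 4(2), which is 4n not 4n+2, so ring B is not aromatic (cyclooctatetraene) — cyclooctatetraene distorts into a non-planar tub to avoid antiaromaticity.
Ring C is planar and fully conjugated; 3 ring double bonds (6 π electrons) plus the carbocation's empty p orbital (0, but keeps the ring conjugated) give 6 π electrons. 6 = 4(1)+2, so ring C is aromatic (tropylium cation).
Aromatic: C. Total: 1.

1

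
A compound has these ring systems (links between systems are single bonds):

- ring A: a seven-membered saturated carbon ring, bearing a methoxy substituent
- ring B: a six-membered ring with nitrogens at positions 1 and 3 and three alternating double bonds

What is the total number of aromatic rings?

Ring A has only sp³ atoms, so it is not fully conjugated — not aromatic (cycloheptane).
Ring B is planar and fully conjugated; 3 ring double bonds give 6 π electrons. That satisfies 4n+2 with n=1, so ring B is aromatic (pyrimidine).
Aromatic: B. Total: 1.

1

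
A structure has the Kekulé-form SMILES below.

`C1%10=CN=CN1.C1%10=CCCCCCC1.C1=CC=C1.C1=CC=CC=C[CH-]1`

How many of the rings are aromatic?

1

The SMILES encodes a five-membered ring with nitrogens at positions 1 and 3 (one bearing H, one in a C=N bond) and two double bonds; an eight-membered carbon ring with one C=C double bond; a four-membered carbon ring with two alternating C=C double bonds; a seven-membered all-carbon ring bearing a negative charge on one carbon, with three C=C double bonds.
The 5-membered ring with two nitrogens (one N–H, one =N–) has a continuous p-orbital overlap around the ring; 2 ring double bonds (4 π electrons) plus a heteroatom lone pair (2) give 6 π electrons. That satisfies 4n+2 with n=1, so it is aromatic (imidazole).
The 8-membered ring has six sp³ carbons, so it is not fully conjugated — not aromatic (cyclooctene).
The 4-membered ring has only sp² ring atoms; a planar conformation would have a fully conjugated π system of 4 electrons. But 4 = 4(1), which is 4n not 4n+2, so it is not aromatic (cyclobutadiene) — cyclobutadiene is antiaromatic and distorts to a rectangle.
The 7-membered ring has only sp² ring atoms; a planar conformation would have a fully conjugated π system of 8 electrons. But 8 = 4(2), which is 4n not 4n+2, so it is not aromatic (cycloheptatrienyl anion).
1 of the 4 rings is aromatic. Total: 1.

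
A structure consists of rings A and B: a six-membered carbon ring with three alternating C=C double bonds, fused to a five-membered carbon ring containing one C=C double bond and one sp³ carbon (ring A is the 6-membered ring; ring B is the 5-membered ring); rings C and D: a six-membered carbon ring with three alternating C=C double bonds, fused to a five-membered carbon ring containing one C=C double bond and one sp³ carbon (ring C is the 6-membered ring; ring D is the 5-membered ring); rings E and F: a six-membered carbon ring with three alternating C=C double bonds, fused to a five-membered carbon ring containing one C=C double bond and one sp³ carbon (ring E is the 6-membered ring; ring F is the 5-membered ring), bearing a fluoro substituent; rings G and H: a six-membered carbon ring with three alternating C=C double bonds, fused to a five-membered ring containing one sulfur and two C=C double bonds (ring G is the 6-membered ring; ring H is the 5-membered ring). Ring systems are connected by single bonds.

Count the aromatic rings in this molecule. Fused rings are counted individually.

5

Ring A is planar and fully conjugated; 3 ring double bonds give 6 π electrons. Since 6 = 4n+2 (n=1), ring A is aromatic (benzene ring).
Ring B has one sp³ carbon, so it is not fully conjugated — not aromatic (cyclopentene ring).
Ring C is fully conjugated (every ring atom contributes a p orbital); 3 ring double bonds give 6 π electrons. 6 = 4(1)+2, so ring C is aromatic (benzene ring).
Ring D has one sp³ carbon, so it is not fully conjugated — not aromatic (cyclopentene ring).
Ring E is fully conjugated (every ring atom contributes a p orbital); 3 ring double bonds give 6 π electrons. Since 6 = 4n+2 (n=1), ring E is aromatic (benzene ring).
Ring F has one sp³ carbon, so it is not fully conjugated — not aromatic (cyclopentene ring).
Rings G and H form a fused bicyclic system (with one sulfur) with 9 sp² atoms and 10 π electrons from ring double bonds plus a heteroatom lone pair. 10 = 4(2)+2, so the system is aromatic and both rings count as aromatic (benzothiophene).
Aromatic: A, C, E, G, H. Total: 5.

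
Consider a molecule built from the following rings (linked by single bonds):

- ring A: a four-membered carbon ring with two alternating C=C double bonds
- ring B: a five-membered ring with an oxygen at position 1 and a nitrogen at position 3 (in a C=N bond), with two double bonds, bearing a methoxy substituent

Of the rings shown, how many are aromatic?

1

Ring A has only sp² ring atoms; a planar conformation would have a fully conjugated π system of 4 electrons. But 4 = 4(1), which is 4n not 4n+2, so ring A is not aromatic (cyclobutadiene) — cyclobutadiene is antiaromatic and distorts to a rectangle.
Ring B is planar and fully conjugated; 2 ring double bonds (4 π electrons) plus a heteroatom lone pair (2) give 6 π electrons. 6 = 4(1)+2, so ring B is aromatic (oxazole).
Aromatic: B. Total: 1.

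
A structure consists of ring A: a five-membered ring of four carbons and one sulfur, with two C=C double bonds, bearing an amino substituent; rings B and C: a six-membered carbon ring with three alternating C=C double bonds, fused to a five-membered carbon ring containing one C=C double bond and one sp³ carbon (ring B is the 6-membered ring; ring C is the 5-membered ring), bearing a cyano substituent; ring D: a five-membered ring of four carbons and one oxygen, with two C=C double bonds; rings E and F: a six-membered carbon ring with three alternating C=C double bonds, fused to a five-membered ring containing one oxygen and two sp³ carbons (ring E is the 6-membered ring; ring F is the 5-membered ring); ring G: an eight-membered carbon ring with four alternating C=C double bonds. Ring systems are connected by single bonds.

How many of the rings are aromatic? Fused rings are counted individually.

4

Ring A is planar and fully conjugated; 2 ring double bonds (4 π electrons) plus a heteroatom lone pair (2) give 6 π electrons. Since 6 = 4n+2 (n=1), ring A is aromatic (thiophene).
Ring B is planar and fully conjugated; 3 ring double bonds give 6 π electrons. 6 = 4(1)+2, so ring B is aromatic (benzene ring).
Ring C has one sp³ carbon, so it is not fully conjugated — not aromatic (cyclopentene ring).
Ring D is planar and fully conjugated; 2 ring double bonds (4 π electrons) plus a heteroatom lone pair (2) give 6 π electrons. That satisfies 4n+2 with n=1, so ring D is aromatic (furan).
Ring E is fully conjugated (every ring atom contributes a p orbital); 3 ring double bonds give 6 π electrons. 6 = 4(1)+2, so ring E is aromatic (benzene ring).
Ring F has two sp³ carbons, so it is not fully conjugated — not aromatic (oxolane ring).
Ring G has only sp² ring atoms; a planar conformation would have a fully conjugated π system of 8 electrons. But 8 = 4(2), which is 4n not 4n+2, so ring G is not aromatic (cyclooctatetraene) — cyclooctatetraene distorts into a non-planar tub to avoid antiaromaticity.
Aromatic: A, B, D, E. Total: 4.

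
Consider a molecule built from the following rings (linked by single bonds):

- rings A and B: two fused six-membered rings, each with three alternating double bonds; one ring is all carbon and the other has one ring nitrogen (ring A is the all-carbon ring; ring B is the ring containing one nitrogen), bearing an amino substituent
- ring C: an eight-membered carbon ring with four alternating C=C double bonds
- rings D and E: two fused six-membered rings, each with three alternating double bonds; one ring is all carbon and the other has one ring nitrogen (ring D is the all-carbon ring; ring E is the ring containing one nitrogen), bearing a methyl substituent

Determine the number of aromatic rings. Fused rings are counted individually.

4

Rings A and B form a fused bicyclic system (with one nitrogen) with 10 sp² atoms and 10 π electrons from ring double bonds. 10 = 4(2)+2, so the system is aromatic and both rings count as aromatic (quinoline).
Ring C has only sp² ring atoms; a planar conformation would have a fully conjugated π system of 8 electrons. But 8 = 4(2), which is 4n not 4n+2, so ring C is not aromatic (cyclooctatetraene) — cyclooctatetraene distorts into a non-planar tub to avoid antiaromaticity.
Rings D and E form a fused bicyclic system (with one nitrogen) with 10 sp² atoms and 10 π electrons from ring double bonds. 10 = 4(2)+2, so the system is aromatic and both rings count as aromatic (quinoline).
Aromatic: A, B, D, E. Total: 4.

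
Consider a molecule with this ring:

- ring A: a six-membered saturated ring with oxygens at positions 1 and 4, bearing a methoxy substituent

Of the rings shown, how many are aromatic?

0

Ring A has only sp³ atoms, so it is not fully conjugated — not aromatic (1,4-dioxane).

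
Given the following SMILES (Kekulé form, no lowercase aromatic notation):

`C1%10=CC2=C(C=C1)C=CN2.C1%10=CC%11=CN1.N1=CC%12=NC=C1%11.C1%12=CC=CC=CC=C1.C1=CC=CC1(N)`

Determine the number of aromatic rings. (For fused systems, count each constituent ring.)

4

The SMILES encodes a six-membered carbon ring with three alternating C=C double bonds, fused to a five-membered ring containing one N–H nitrogen and two C=C double bonds; a five-membered ring of four carbons and one nitrogen bearing a hydrogen, with two C=C double bonds; a six-membered ring with nitrogens at positions 1 and 4 and three alternating double bonds; an eight-membered carbon ring with four alternating C=C double bonds; a five-membered carbon ring with two conjugated C=C double bonds and one sp³ carbon.
The fused 6/5-membered bicyclic (with one N–H) is a single π system with 9 sp² atoms and 10 π electrons from ring double bonds plus a heteroatom lone pair. 10 = 4(2)+2, so the system is aromatic and both rings count as aromatic (indole).
The 5-membered ring with one N–H is fully conjugated (every ring atom contributes a p orbital); 2 ring double bonds (4 π electrons) plus a heteroatom lone pair (2) give 6 π electrons. That satisfies 4n+2 with n=1, so it is aromatic (pyrrole).
The 6-membered ring with two nitrogens (1,4) is fully conjugated (every ring atom contributes a p orbital); 3 ring double bonds give 6 π electrons. Since 6 = 4n+2 (n=1), it is aromatic (pyrazine).
The 8-membered ring has only sp² ring atoms; a planar conformation would have a fully conjugated π system of 8 electrons. But 8 = 4(2), which is 4n not 4n+2, so it is not aromatic (cyclooctatetraene) — cyclooctatetraene distorts into a non-planar tub to avoid antiaromaticity.
The 5-membered ring has one sp³ carbon, so it is not fully conjugated — not aromatic (cyclopentadiene).
4 of the 6 rings are aromatic. Total: 4.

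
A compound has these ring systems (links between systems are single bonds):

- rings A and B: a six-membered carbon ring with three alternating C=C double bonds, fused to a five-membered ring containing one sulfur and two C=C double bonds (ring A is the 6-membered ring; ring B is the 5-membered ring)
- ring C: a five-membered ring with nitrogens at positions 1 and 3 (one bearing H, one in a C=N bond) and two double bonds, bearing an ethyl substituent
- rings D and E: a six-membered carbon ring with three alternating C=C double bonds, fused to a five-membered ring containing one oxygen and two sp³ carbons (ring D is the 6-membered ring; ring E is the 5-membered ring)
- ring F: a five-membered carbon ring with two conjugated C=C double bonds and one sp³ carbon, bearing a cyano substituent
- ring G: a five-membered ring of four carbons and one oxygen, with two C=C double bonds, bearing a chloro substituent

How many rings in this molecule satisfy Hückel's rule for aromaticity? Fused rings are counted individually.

5

Rings A and B form a fused bicyclic system (with one sulfur) with 9 sp² atoms and 10 π electrons from ring double bonds plus a heteroatom lone pair. 10 = 4(2)+2, so the system is aromatic and both rings count as aromatic (benzothiophene).
Ring C is fully conjugated (every ring atom contributes a p orbital); 2 ring double bonds (4 π electrons) plus a heteroatom lone pair (2) give 6 π electrons. Since 6 = 4n+2 (n=1), ring C is aromatic (imidazole).
Ring D has a continuous p-orbital overlap around the ring; 3 ring double bonds give 6 π electrons. 6 = 4(1)+2, so ring D is aromatic (benzene ring).
Ring E has two sp³ carbons, so it is not fully conjugated — not aromatic (oxolane ring).
Ring F has one sp³ carbon, so it is not fully conjugated — not aromatic (cyclopentadiene).
Ring G is fully conjugated (every ring atom contributes a p orbital); 2 ring double bonds (4 π electrons) plus a heteroatom lone pair (2) give 6 π electrons. That satisfies 4n+2 with n=1, so ring G is aromatic (furan).
Aromatic: A, B, C, D, G. Total: 5.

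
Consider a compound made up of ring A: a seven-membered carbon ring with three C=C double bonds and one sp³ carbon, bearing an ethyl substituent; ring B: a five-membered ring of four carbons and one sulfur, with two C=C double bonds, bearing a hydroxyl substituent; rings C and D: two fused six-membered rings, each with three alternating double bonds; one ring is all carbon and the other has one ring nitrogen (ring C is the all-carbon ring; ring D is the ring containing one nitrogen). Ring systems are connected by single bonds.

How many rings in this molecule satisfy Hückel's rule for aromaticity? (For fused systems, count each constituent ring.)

3

Ring A has one sp³ carbon, so it is not fully conjugated — not aromatic (cycloheptatriene).
Ring B has a continuous p-orbital overlap around the ring; 2 ring double bonds (4 π electrons) plus a heteroatom lone pair (2) give 6 π electrons. Since 6 = 4n+2 (n=1), ring B is aromatic (thiophene).
Rings C and D form a fused bicyclic system (with one nitrogen) with 10 sp² atoms and 10 π electrons from ring double bonds. 10 = 4(2)+2, so the system is aromatic and both rings count as aromatic (quinoline).
Aromatic: B, C, D. Total: 3.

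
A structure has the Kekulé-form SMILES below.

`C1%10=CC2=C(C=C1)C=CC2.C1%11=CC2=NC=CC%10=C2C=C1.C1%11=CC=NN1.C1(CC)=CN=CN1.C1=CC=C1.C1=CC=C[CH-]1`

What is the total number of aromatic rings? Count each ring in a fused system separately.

6

The SMILES encodes a six-membered carbon ring with three alternating C=C double bonds, fused to a five-membered carbon ring containing one C=C double bond and one sp³ carbon; two fused six-membered rings, each with three alternating double bonds; one ring is all carbon and the other has one ring nitrogen; a five-membered ring with two adjacent nitrogens (one bearing H, one in a double bond) and two double bonds; a five-membered ring with nitrogens at positions 1 and 3 (one bearing H, one in a C=N bond) and two double bonds; a four-membered carbon ring with two alternating C=C double bonds; a five-membered all-carbon ring bearing a negative charge on one carbon, with two C=C double bonds.
The 6-membered ring is fully conjugated (every ring atom contributes a p orbital); 3 ring double bonds give 6 π electrons. That satisfies 4n+2 with n=1, so it is aromatic (benzene ring).
The 5-membered ring has one sp³ carbon, so it is not fully conjugated — not aromatic (cyclopentene ring).
The fused 6/6-membered bicyclic (with one nitrogen) is a single π system with 10 sp² atoms and 10 π electrons from ring double bonds. 10 = 4(2)+2, so the system is aromatic and both rings count as aromatic (quinoline).
The 5-membered ring with two adjacent nitrogens (one N–H, one =N–) is planar and fully conjugated; 2 ring double bonds (4 π electrons) plus a heteroatom lone pair (2) give 6 π electrons. 6 = 4(1)+2, so it is aromatic (pyrazole).
The 5-membered ring with two nitrogens (one N–H, one =N–) is planar and fully conjugated; 2 ring double bonds (4 π electrons) plus a heteroatom lone pair (2) give 6 π electrons. Since 6 = 4n+2 (n=1), it is aromatic (imidazole).
The 4-membered ring has only sp² ring atoms; a planar conformation would have a fully conjugated π system of 4 electrons. But 4 = 4(1), which is 4n not 4n+2, so it is not aromatic (cyclobutadiene) — cyclobutadiene is antiaromatic and distorts to a rectangle.
The second 5-membered ring is planar and fully conjugated; 2 ring double bonds (4 π electrons) plus the carbanion lone pair (2) give 6 π electrons. Since 6 = 4n+2 (n=1), it is aromatic (cyclopentadienyl anion).
6 of the 8 rings are aromatic. Total: 6.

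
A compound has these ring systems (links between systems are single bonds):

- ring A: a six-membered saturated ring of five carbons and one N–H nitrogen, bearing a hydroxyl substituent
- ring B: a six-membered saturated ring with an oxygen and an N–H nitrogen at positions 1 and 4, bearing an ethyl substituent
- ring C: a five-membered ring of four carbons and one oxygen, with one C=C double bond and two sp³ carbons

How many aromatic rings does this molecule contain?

0

Ring A has only sp³ atoms, so it is not fully conjugated — not aromatic (piperidine).
Ring B has only sp³ atoms, so it is not fully conjugated — not aromatic (morpholine).
Ring C has two sp³ carbons, so it is not fully conjugated — not aromatic (2,3-dihydrofuran).
No ring is aromatic. Total: 0.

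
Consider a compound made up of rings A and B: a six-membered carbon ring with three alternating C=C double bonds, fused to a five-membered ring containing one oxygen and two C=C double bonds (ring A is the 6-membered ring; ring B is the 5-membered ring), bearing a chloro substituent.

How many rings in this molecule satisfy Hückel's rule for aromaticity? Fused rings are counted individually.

2

Rings A and B form a fused bicyclic system (with one oxygen) with 9 sp² atoms and 10 π electrons from ring double bonds plus a heteroatom lone pair. 10 = 4(2)+2, so the system is aromatic and both rings count as aromatic (benzofuran).
Aromatic: A, B. Total: 2.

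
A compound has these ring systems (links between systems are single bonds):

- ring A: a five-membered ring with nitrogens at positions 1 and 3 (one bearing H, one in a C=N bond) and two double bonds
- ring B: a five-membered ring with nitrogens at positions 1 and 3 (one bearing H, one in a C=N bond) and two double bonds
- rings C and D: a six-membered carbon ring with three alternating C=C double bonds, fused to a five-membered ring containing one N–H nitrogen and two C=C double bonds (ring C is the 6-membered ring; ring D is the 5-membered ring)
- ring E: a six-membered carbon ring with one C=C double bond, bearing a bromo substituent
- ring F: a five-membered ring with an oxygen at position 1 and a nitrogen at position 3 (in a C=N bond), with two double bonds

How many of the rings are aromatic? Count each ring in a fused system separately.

Ring A is fully conjugated (every ring atom contributes a p orbital); 2 ring double bonds (4 π electrons) plus a heteroatom lone pair (2) give 6 π electrons. 6 = 4(1)+2, so ring A is aromatic (imidazole).
Ring B is fully conjugated (every ring atom contributes a p orbital); 2 ring double bonds (4 π electrons) plus a heteroatom lone pair (2) give 6 π electrons. That satisfies 4n+2 with n=1, so ring B is aromatic (imidazole).
Rings C and D form a fused bicyclic system (with one N–H) with 9 sp² atoms and 10 π electrons from ring double bonds plus a heteroatom lone pair. 10 = 4(2)+2, so the system is aromatic and both rings count as aromatic (indole).
Ring E has four sp³ carbons, so it is not fully conjugated — not aromatic (cyclohexene).
Ring F is planar and fully conjugated; 2 ring double bonds (4 π electrons) plus a heteroatom lone pair (2) give 6 π electrons. Since 6 = 4n+2 (n=1), ring F is aromatic (oxazole).
Aromatic: A, B, C, D, F. Total: 5.

5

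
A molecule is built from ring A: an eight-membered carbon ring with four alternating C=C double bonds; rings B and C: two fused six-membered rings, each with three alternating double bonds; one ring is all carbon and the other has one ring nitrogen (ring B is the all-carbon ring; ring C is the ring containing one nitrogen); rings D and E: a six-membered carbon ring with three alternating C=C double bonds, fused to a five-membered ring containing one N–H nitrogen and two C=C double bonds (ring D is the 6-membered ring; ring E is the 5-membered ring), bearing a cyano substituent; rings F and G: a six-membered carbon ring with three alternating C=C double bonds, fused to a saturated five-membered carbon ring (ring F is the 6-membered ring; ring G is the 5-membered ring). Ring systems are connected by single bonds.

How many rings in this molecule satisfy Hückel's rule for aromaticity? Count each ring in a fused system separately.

Ring A has only sp² ring atoms; a planar conformation would have a fully conjugated π system of 8 electrons. But 8 = 4(2), which is 4n not 4n+2, so ring A is not aromatic (cyclooctatetraene) — cyclooctatetraene distorts into a non-planar tub to avoid antiaromaticity.
Rings B and C form a fused bicyclic system (with one nitrogen) with 10 sp² atoms and 10 π electrons from ring double bonds. 10 = 4(2)+2, so the system is aromatic and both rings count as aromatic (quinoline).
Rings D and E form a fused bicyclic system (with one N–H) with 9 sp² atoms and 10 π electrons from ring double bonds plus a heteroatom lone pair. 10 = 4(2)+2, so the system is aromatic and both rings count as aromatic (indole).
Ring F is fully conjugated (every ring atom contributes a p orbital); 3 ring double bonds give 6 π electrons. Since 6 = 4n+2 (n=1), ring F is aromatic (benzene ring).
Ring G has three sp³ carbons, so it is not fully conjugated — not aromatic (cyclopentane ring).
Aromatic: B, C, D, E, F. Total: 5.

5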